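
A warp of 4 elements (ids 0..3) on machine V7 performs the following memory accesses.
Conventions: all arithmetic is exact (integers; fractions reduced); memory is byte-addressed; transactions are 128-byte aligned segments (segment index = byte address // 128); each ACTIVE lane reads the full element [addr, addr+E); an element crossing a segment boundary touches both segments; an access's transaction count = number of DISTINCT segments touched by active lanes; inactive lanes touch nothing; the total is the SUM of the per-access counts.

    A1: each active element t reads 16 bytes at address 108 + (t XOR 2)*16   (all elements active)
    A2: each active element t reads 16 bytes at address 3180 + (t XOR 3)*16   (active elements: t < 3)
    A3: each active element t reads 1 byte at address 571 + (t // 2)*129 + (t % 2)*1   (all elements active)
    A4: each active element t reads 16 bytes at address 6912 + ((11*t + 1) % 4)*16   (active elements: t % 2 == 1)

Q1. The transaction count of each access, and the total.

A1: 2 transactions
A2: 2 transactions
A3: 2 transactions
A4: 1 transaction

Answer: 2,2,2,1; total 7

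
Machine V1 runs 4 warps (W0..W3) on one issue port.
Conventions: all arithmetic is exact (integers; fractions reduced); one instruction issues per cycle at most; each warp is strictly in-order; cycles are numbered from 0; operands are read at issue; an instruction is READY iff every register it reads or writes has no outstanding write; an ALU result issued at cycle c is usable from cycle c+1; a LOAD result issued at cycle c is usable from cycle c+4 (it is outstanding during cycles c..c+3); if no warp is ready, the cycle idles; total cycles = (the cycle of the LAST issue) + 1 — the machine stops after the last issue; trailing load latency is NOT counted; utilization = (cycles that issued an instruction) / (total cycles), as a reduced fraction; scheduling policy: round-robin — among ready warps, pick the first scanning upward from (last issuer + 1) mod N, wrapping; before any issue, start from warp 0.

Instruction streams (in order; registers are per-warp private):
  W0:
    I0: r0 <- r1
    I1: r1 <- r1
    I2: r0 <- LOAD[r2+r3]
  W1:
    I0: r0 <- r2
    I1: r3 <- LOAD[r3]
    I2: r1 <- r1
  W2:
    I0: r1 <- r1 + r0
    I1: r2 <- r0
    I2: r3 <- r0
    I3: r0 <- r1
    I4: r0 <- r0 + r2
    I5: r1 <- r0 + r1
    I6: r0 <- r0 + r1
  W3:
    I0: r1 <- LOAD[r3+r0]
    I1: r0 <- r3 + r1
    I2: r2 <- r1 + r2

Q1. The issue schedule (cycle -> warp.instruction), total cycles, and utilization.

cycle 0: W0.I0
cycle 1: W1.I0
cycle 2: W2.I0
cycle 3: W3.I0
cycle 4: W0.I1
cycle 5: W1.I1
cycle 6: W2.I1
cycle 7: W3.I1
cycle 8: W0.I2
cycle 9: W1.I2
cycle 10: W2.I2
cycle 11: W3.I2
cycle 12: W2.I3
cycle 13: W2.I4
cycle 14: W2.I5
cycle 15: W2.I6

Answer: 16 cycles, utilization 1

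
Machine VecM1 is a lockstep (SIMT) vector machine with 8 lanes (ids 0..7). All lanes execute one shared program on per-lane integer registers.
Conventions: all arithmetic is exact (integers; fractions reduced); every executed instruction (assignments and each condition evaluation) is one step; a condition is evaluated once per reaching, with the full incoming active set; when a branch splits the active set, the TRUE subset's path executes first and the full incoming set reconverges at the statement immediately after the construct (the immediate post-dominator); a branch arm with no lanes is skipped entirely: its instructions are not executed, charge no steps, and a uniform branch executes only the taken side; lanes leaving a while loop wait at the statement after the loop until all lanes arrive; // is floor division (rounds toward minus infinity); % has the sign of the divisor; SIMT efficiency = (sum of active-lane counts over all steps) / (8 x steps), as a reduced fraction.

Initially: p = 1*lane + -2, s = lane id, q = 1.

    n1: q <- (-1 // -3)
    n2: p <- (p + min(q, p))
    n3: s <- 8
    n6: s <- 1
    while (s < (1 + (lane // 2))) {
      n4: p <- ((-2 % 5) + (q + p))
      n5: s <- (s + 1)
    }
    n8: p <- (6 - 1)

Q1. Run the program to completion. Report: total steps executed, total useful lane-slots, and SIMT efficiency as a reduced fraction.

Answer: 15 steps, 84 useful, 7/10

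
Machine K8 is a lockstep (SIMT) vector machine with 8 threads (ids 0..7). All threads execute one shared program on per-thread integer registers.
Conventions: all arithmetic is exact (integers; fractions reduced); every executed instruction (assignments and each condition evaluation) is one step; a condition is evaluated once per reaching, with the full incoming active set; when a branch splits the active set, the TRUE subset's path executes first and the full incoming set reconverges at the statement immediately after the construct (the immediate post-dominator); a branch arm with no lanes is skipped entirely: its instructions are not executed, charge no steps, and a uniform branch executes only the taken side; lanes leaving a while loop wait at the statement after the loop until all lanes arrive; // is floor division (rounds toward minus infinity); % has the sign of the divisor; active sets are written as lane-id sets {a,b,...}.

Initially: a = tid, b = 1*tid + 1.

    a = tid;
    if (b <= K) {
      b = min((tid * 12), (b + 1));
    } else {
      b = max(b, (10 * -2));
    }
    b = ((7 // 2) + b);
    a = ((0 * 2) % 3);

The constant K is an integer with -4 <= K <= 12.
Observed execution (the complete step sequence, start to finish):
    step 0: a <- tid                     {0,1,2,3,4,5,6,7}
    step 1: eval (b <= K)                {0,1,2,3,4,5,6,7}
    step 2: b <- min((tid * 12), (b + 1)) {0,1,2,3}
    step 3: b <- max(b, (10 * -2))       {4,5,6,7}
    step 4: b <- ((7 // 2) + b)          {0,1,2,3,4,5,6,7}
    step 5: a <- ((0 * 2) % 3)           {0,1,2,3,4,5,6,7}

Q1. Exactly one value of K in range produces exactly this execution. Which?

Answer: K = 4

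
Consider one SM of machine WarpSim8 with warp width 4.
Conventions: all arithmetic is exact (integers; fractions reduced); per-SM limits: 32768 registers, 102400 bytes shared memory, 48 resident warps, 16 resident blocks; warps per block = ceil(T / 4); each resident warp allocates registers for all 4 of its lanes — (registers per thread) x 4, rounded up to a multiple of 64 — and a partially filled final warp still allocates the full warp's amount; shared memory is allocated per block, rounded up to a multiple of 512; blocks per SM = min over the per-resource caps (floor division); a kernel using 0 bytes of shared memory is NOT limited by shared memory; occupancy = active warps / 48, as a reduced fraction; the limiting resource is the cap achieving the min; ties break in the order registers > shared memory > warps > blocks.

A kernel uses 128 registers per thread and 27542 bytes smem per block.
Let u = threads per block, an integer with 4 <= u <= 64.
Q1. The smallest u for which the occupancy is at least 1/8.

Answer: u = 5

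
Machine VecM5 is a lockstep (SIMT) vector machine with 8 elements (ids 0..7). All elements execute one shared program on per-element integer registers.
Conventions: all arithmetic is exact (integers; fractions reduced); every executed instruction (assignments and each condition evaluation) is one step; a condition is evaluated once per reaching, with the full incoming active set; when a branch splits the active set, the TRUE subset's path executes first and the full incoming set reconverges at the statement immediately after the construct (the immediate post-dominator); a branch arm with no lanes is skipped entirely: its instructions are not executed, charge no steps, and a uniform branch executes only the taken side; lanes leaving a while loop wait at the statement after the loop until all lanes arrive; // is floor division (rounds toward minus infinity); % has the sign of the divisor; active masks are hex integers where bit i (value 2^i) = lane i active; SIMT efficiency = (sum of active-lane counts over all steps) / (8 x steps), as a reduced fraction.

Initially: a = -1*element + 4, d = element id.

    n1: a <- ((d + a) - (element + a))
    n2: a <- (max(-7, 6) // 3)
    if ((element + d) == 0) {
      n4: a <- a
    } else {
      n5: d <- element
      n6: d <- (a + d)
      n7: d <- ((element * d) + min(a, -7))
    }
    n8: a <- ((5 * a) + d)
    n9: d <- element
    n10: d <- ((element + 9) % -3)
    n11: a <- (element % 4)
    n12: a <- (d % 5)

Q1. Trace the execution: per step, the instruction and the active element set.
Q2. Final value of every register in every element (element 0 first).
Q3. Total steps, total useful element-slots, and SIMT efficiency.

step 0: a <- ((d + a) - (element + a)) 0xff
step 1: a <- (max(-7, 6) // 3)       0xff
step 2: eval ((element + d) == 0)    0xff
step 3: a <- a                       0x01
step 4: d <- element                 0xfe
step 5: d <- (a + d)                 0xfe
step 6: d <- ((element * d) + min(a, -7)) 0xfe
step 7: a <- ((5 * a) + d)           0xff
step 8: d <- element                 0xff
step 9: d <- ((element + 9) % -3)    0xff
step 10: a <- (element % 4)           0xff
step 11: a <- (d % 5)                 0xff

Answer: 12 steps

a: 0,3,4,0,3,4,0,3
d: 0,-2,-1,0,-2,-1,0,-2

steps = 12; useful = 86; efficiency = 86/96 = 43/48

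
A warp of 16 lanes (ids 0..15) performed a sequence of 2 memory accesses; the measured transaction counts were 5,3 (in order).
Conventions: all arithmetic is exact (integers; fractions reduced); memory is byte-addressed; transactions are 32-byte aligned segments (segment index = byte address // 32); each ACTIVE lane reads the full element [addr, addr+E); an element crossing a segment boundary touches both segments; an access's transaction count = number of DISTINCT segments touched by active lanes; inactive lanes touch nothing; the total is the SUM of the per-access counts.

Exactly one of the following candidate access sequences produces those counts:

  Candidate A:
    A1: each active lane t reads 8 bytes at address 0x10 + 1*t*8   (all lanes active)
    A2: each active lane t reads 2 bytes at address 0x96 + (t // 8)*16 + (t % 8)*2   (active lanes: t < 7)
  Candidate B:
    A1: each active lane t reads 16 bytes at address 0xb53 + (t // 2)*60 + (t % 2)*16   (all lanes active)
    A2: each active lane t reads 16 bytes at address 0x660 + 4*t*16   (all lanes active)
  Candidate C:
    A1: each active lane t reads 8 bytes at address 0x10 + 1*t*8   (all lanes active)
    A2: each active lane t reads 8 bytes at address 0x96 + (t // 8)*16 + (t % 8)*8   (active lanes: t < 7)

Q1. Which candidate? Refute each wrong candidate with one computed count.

A: A2 gives 2 transactions, not 3
B: A1 gives 15 transactions, not 5
C: all counts match (5,3)

Answer: C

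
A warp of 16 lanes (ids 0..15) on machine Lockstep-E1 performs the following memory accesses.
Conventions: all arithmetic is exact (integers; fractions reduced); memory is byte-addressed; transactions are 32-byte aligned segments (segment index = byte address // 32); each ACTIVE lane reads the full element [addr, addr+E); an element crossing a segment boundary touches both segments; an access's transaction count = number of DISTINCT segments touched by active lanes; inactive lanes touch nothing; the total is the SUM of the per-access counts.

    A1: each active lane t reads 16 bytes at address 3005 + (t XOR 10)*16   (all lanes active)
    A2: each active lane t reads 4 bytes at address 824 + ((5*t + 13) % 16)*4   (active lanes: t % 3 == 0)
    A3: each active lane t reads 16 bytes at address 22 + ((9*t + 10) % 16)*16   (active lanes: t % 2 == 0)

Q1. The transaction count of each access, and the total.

A1: 9 transactions
A2: 2 transactions
A3: 9 transactions

Answer: 9,2,9; total 20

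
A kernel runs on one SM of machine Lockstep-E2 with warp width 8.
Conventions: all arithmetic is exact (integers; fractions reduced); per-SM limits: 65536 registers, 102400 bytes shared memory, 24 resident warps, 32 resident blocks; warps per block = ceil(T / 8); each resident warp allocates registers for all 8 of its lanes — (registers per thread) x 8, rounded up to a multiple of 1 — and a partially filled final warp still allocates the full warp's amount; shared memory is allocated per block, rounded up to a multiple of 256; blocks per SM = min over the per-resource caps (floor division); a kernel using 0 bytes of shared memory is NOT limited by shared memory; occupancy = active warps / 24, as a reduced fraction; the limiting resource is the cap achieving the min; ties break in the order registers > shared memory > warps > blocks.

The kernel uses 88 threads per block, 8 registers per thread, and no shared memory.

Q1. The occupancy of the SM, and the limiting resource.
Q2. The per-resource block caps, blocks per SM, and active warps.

Answer: occupancy 11/12, limited by warps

registers: 93 blocks
shared memory: no limit (kernel uses none)
warps: 2 blocks
blocks: 32 blocks

Answer: 2 blocks, 22 active warps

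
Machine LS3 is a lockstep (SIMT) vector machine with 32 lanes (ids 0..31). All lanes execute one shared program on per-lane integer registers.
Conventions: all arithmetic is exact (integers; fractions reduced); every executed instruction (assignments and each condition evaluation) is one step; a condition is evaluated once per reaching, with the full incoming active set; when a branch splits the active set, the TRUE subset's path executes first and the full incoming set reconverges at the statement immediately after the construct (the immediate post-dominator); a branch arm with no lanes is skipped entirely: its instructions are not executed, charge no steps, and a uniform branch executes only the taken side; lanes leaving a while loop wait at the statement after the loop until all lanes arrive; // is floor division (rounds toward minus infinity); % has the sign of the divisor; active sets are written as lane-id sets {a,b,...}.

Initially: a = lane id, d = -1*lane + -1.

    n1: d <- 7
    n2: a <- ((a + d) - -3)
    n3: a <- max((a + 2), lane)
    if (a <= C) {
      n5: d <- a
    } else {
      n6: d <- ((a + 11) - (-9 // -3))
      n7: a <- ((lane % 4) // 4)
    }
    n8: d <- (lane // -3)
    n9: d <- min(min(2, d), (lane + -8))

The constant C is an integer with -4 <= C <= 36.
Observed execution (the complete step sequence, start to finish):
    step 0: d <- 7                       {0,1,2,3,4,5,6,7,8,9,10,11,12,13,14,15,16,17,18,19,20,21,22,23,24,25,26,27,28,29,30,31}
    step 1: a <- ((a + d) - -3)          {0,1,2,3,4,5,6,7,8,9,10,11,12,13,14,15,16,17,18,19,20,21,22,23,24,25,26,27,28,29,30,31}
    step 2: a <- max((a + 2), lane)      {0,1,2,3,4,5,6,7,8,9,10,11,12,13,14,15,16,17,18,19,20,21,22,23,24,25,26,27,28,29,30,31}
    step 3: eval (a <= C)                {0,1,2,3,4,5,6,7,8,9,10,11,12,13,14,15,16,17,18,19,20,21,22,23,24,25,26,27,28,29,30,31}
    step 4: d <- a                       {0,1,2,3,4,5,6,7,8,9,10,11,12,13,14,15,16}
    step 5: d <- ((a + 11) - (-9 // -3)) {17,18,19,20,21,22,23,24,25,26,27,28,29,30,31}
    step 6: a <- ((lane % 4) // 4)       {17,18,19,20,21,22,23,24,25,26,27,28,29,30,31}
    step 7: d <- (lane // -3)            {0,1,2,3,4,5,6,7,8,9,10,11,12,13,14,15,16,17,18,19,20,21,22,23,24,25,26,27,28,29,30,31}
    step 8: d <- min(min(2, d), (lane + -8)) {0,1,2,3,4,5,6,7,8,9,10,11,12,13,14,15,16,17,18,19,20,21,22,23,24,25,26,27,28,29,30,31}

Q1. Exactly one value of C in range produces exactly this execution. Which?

Answer: C = 28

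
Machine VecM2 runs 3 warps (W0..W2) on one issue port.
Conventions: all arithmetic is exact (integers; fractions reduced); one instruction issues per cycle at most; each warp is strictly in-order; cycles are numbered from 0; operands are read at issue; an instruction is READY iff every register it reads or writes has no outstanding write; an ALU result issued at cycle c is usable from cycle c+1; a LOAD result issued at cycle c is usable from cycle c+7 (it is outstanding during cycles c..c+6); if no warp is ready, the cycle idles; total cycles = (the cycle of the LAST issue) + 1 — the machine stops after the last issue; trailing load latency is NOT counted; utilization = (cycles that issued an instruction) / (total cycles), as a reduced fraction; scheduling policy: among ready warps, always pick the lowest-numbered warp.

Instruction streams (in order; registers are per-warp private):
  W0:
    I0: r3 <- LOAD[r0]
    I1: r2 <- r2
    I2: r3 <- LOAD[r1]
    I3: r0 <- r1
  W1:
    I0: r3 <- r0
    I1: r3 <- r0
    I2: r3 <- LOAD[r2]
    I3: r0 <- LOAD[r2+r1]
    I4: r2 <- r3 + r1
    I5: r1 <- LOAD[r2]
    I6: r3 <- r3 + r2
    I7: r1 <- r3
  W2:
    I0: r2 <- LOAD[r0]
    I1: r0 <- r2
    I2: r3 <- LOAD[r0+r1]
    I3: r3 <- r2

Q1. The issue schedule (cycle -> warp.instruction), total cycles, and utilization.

cycle 0: W0.I0
cycle 1: W0.I1
cycle 2: W1.I0
cycle 3: W1.I1
cycle 4: W1.I2
cycle 5: W1.I3
cycle 6: W2.I0
cycle 7: W0.I2
cycle 8: W0.I3
cycle 9: idle
cycle 10: idle
cycle 11: W1.I4
cycle 12: W1.I5
cycle 13: W1.I6
cycle 14: W2.I1
cycle 15: W2.I2
cycle 16: idle
cycle 17: idle
cycle 18: idle
cycle 19: W1.I7
cycle 20: idle
cycle 21: idle
cycle 22: W2.I3

Answer: 23 cycles, utilization 16/23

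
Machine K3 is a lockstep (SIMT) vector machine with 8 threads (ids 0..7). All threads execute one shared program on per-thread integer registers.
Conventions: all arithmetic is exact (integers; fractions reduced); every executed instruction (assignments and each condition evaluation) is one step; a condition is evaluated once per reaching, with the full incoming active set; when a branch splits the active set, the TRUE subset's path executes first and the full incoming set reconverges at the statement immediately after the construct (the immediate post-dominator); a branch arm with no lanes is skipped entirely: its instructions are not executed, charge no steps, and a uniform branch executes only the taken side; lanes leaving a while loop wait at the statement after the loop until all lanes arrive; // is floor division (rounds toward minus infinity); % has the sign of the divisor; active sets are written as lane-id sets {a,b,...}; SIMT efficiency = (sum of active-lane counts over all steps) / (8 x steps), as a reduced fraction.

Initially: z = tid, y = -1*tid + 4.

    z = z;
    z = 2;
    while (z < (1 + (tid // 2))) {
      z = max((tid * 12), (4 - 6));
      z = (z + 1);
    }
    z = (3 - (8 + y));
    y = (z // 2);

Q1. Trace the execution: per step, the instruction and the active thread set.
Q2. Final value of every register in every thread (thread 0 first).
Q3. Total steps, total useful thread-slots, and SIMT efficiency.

step 0: z <- z                       {0,1,2,3,4,5,6,7}
step 1: z <- 2                       {0,1,2,3,4,5,6,7}
step 2: eval (z < (1 + (tid // 2)))  {0,1,2,3,4,5,6,7}
step 3: z <- max((tid * 12), (4 - 6)) {4,5,6,7}
step 4: z <- (z + 1)                 {4,5,6,7}
step 5: eval (z < (1 + (tid // 2)))  {4,5,6,7}
step 6: z <- (3 - (8 + y))           {0,1,2,3,4,5,6,7}
step 7: y <- (z // 2)                {0,1,2,3,4,5,6,7}

Answer: 8 steps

z: -9,-8,-7,-6,-5,-4,-3,-2
y: -5,-4,-4,-3,-3,-2,-2,-1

steps = 8; useful = 52; efficiency = 52/64 = 13/16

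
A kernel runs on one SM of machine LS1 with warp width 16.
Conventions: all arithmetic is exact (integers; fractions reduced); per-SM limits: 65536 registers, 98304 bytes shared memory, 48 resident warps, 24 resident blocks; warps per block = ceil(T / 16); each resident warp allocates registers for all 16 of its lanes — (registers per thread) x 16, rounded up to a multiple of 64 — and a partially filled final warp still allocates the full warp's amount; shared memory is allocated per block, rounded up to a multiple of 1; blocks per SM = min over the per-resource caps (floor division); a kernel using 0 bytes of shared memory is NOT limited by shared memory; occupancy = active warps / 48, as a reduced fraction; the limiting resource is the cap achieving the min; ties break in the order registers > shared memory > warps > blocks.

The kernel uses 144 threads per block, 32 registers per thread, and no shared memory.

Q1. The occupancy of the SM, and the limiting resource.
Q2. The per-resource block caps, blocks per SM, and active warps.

Answer: occupancy 15/16, limited by warps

registers: 14 blocks
shared memory: no limit (kernel uses none)
warps: 5 blocks
blocks: 24 blocks

Answer: 5 blocks, 45 active warps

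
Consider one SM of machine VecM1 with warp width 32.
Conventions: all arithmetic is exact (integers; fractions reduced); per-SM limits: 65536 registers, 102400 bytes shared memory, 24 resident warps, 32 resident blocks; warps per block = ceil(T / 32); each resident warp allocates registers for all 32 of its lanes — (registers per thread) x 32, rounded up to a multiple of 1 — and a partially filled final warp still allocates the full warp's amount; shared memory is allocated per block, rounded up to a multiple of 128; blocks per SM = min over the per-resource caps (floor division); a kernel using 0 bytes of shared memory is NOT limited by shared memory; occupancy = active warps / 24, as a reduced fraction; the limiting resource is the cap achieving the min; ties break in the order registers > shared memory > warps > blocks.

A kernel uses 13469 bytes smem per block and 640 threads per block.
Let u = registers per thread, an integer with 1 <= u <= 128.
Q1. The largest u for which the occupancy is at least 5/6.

Answer: u = 102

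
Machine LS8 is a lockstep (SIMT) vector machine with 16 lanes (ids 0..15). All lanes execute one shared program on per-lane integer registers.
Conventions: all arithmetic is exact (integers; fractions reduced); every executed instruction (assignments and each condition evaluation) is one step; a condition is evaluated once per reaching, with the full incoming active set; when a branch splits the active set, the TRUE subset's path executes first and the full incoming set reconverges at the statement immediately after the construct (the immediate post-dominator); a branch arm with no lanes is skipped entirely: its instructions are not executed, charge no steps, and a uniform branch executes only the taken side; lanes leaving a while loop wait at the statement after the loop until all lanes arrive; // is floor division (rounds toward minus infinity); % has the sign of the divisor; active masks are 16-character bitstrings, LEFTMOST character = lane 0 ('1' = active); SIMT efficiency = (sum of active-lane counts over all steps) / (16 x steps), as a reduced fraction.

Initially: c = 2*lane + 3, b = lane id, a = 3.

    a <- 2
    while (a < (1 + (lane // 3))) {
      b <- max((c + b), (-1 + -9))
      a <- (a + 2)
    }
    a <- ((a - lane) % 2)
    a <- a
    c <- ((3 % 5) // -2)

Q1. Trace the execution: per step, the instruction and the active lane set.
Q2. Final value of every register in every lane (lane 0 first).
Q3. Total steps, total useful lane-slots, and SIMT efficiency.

step 0: a <- 2                       1111111111111111
step 1: eval (a < (1 + (lane // 3))) 1111111111111111
step 2: b <- max((c + b), (-1 + -9)) 0000001111111111
step 3: a <- (a + 2)                 0000001111111111
step 4: eval (a < (1 + (lane // 3))) 0000001111111111
step 5: b <- max((c + b), (-1 + -9)) 0000000000001111
step 6: a <- (a + 2)                 0000000000001111
step 7: eval (a < (1 + (lane // 3))) 0000000000001111
step 8: a <- ((a - lane) % 2)        1111111111111111
step 9: a <- a                       1111111111111111
step 10: c <- ((3 % 5) // -2)         1111111111111111

Answer: 11 steps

c: -2,-2,-2,-2,-2,-2,-2,-2,-2,-2,-2,-2,-2,-2,-2,-2
b: 0,1,2,3,4,5,21,24,27,30,33,36,66,71,76,81
a: 0,1,0,1,0,1,0,1,0,1,0,1,0,1,0,1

steps = 11; useful = 122; efficiency = 122/176 = 61/88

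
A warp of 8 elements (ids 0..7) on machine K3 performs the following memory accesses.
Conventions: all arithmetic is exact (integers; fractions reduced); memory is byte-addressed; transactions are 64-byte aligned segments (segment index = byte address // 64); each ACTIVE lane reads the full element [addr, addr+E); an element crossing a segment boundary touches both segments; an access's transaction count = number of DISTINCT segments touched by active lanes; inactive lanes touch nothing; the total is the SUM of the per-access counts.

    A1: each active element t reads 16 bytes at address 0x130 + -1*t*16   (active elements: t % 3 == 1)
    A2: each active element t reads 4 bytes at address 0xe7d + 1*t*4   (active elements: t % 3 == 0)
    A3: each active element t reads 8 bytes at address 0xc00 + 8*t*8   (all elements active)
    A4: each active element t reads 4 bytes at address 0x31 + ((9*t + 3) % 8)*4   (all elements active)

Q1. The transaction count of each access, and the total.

A1: 2 transactions
A2: 2 transactions
A3: 8 transactions
A4: 2 transactions

Answer: 2,2,8,2; total 14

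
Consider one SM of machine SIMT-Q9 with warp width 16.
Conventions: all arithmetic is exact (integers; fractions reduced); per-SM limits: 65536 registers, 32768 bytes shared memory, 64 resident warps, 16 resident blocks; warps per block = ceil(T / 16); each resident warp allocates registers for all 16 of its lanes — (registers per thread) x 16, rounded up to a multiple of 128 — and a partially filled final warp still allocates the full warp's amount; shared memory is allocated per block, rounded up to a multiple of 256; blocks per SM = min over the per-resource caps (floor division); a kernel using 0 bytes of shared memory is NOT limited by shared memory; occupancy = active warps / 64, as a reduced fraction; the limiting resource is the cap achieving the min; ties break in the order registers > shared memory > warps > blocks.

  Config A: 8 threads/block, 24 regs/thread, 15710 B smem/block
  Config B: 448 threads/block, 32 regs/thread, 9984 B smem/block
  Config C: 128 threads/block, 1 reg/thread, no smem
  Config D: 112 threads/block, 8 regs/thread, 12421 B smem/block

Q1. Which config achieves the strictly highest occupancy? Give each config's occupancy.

occupancies: A 1/32, B 7/8, C 1, D 7/32

Answer: C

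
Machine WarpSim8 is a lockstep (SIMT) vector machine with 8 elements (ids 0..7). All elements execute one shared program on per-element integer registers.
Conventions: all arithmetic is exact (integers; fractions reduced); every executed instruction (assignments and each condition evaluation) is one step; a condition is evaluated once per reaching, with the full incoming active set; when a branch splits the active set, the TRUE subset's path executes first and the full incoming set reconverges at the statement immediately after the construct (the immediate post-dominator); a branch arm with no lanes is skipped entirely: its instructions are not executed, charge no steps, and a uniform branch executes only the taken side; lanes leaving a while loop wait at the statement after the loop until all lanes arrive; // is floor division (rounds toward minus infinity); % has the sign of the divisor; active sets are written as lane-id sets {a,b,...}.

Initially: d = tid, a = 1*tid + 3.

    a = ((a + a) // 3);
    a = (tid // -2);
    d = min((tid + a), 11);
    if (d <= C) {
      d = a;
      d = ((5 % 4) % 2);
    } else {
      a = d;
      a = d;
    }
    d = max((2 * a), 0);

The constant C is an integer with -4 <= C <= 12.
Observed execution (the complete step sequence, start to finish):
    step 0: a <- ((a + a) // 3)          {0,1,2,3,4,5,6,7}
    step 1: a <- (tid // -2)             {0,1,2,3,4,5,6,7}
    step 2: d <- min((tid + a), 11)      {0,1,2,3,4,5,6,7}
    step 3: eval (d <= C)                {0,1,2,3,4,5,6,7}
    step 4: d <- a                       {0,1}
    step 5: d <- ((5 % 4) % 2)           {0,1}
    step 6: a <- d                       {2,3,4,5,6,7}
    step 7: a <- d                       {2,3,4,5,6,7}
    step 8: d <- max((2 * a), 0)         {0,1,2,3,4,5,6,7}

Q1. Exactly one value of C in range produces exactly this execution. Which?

Answer: C = 0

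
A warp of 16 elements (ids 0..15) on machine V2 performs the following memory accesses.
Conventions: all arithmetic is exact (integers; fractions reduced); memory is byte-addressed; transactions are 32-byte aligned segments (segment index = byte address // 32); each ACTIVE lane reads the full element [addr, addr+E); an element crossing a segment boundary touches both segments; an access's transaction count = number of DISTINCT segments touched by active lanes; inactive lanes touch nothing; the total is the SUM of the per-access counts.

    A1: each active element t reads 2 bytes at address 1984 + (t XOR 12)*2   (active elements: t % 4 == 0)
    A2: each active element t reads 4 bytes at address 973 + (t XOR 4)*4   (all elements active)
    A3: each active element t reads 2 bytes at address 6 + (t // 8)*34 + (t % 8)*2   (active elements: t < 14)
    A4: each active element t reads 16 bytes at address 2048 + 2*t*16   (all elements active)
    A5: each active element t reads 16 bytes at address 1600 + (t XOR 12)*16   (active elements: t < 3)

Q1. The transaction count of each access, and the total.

A1: 1 transaction
A2: 3 transactions
A3: 2 transactions
A4: 16 transactions
A5: 2 transactions

Answer: 1,3,2,16,2; total 24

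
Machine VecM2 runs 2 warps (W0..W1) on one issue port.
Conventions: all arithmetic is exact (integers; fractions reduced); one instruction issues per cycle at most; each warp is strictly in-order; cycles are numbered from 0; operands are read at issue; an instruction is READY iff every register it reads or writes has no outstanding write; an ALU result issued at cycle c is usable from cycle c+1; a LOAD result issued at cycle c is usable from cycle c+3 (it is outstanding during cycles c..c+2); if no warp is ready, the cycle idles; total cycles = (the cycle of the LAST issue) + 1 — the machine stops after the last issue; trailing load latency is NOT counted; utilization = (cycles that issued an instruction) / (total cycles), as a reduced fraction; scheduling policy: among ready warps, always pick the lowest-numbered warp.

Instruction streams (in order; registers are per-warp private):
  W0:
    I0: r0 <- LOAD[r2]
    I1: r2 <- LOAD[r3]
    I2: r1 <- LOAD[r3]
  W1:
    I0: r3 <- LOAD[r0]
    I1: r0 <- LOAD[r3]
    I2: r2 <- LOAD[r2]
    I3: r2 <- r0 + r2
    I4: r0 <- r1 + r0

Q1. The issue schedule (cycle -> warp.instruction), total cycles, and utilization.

cycle 0: W0.I0
cycle 1: W0.I1
cycle 2: W0.I2
cycle 3: W1.I0
cycle 4: idle
cycle 5: idle
cycle 6: W1.I1
cycle 7: W1.I2
cycle 8: idle
cycle 9: idle
cycle 10: W1.I3
cycle 11: W1.I4

Answer: 12 cycles, utilization 2/3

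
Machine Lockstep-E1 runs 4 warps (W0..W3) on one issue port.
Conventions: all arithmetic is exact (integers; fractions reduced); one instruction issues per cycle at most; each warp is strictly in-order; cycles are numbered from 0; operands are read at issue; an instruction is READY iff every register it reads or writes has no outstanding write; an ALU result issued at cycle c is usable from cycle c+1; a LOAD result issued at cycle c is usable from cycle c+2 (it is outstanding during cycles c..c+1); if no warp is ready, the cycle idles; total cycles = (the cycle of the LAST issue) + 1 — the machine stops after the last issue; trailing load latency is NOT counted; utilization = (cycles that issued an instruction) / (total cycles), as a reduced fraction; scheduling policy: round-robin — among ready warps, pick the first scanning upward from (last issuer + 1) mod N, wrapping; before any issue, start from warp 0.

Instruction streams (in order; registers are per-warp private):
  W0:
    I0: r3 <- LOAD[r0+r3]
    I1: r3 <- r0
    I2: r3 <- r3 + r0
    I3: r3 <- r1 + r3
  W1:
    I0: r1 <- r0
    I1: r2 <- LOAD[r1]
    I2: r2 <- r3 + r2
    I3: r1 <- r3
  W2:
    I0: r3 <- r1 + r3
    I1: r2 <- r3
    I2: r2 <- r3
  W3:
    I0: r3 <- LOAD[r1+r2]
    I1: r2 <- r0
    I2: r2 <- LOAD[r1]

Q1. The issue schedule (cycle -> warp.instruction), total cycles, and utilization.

cycle 0: W0.I0
cycle 1: W1.I0
cycle 2: W2.I0
cycle 3: W3.I0
cycle 4: W0.I1
cycle 5: W1.I1
cycle 6: W2.I1
cycle 7: W3.I1
cycle 8: W0.I2
cycle 9: W1.I2
cycle 10: W2.I2
cycle 11: W3.I2
cycle 12: W0.I3
cycle 13: W1.I3

Answer: 14 cycles, utilization 1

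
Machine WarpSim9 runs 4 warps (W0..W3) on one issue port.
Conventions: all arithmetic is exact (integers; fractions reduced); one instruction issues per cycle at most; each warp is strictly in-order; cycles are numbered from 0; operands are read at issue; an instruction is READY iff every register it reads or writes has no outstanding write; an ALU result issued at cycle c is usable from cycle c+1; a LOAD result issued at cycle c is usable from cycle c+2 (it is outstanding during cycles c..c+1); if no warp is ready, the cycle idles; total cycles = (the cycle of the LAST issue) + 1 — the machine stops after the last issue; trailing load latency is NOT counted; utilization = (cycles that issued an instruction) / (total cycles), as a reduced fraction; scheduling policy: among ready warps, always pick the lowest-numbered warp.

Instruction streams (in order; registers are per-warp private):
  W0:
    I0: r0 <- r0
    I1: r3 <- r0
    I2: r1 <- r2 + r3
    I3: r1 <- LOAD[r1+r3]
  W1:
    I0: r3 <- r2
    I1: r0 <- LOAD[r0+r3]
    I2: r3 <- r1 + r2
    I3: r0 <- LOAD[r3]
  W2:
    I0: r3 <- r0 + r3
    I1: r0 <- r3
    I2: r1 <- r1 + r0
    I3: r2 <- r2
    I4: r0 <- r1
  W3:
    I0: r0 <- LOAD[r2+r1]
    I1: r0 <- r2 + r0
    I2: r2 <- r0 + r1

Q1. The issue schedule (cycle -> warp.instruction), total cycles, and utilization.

cycle 0: W0.I0
cycle 1: W0.I1
cycle 2: W0.I2
cycle 3: W0.I3
cycle 4: W1.I0
cycle 5: W1.I1
cycle 6: W1.I2
cycle 7: W1.I3
cycle 8: W2.I0
cycle 9: W2.I1
cycle 10: W2.I2
cycle 11: W2.I3
cycle 12: W2.I4
cycle 13: W3.I0
cycle 14: idle
cycle 15: W3.I1
cycle 16: W3.I2

Answer: 17 cycles, utilization 16/17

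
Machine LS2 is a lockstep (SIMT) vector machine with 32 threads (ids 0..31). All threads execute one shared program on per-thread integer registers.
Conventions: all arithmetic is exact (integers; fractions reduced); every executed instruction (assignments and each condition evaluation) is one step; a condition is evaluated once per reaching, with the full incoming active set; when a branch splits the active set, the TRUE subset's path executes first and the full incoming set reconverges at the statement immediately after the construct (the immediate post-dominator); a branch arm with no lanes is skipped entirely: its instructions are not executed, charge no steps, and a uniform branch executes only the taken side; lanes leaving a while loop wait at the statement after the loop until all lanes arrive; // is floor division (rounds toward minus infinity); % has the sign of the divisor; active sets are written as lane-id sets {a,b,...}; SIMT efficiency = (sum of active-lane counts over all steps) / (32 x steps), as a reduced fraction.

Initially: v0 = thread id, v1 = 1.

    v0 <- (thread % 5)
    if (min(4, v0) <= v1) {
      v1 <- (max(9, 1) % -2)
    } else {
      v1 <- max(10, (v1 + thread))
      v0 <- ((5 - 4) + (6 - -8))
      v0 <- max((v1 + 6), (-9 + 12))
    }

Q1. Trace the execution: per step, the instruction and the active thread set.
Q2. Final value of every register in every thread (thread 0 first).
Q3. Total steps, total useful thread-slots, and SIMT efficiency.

step 0: v0 <- (thread % 5)           {0,1,2,3,4,5,6,7,8,9,10,11,12,13,14,15,16,17,18,19,20,21,22,23,24,25,26,27,28,29,30,31}
step 1: eval (min(4, v0) <= v1)      {0,1,2,3,4,5,6,7,8,9,10,11,12,13,14,15,16,17,18,19,20,21,22,23,24,25,26,27,28,29,30,31}
step 2: v1 <- (max(9, 1) % -2)       {0,1,5,6,10,11,15,16,20,21,25,26,30,31}
step 3: v1 <- max(10, (v1 + thread)) {2,3,4,7,8,9,12,13,14,17,18,19,22,23,24,27,28,29}
step 4: v0 <- ((5 - 4) + (6 - -8))   {2,3,4,7,8,9,12,13,14,17,18,19,22,23,24,27,28,29}
step 5: v0 <- max((v1 + 6), (-9 + 12)) {2,3,4,7,8,9,12,13,14,17,18,19,22,23,24,27,28,29}

Answer: 6 steps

v0: 0,1,16,16,16,0,1,16,16,16,0,1,19,20,21,0,1,24,25,26,0,1,29,30,31,0,1,34,35,36,0,1
v1: -1,-1,10,10,10,-1,-1,10,10,10,-1,-1,13,14,15,-1,-1,18,19,20,-1,-1,23,24,25,-1,-1,28,29,30,-1,-1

steps = 6; useful = 132; efficiency = 132/192 = 11/16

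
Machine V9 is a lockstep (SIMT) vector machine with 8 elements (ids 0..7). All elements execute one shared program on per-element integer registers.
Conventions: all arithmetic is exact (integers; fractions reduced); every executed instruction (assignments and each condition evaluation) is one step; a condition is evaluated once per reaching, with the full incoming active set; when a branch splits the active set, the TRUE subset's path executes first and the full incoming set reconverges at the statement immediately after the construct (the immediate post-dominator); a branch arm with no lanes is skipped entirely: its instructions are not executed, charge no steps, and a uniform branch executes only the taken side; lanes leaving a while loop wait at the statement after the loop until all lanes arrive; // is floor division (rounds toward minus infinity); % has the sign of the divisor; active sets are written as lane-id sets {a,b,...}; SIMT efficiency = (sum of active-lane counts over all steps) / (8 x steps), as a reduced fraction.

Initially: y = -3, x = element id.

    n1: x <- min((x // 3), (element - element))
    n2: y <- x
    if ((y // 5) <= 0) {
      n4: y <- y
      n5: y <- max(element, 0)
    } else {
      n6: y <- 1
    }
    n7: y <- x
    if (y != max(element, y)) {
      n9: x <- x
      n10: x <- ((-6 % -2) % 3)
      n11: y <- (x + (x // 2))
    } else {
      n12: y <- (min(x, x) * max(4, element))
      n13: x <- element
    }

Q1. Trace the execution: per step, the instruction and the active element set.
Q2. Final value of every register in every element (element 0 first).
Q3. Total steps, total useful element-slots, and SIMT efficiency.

step 0: x <- min((x // 3), (element - element)) {0,1,2,3,4,5,6,7}
step 1: y <- x                       {0,1,2,3,4,5,6,7}
step 2: eval ((y // 5) <= 0)         {0,1,2,3,4,5,6,7}
step 3: y <- y                       {0,1,2,3,4,5,6,7}
step 4: y <- max(element, 0)         {0,1,2,3,4,5,6,7}
step 5: y <- x                       {0,1,2,3,4,5,6,7}
step 6: eval (y != max(element, y))  {0,1,2,3,4,5,6,7}
step 7: x <- x                       {1,2,3,4,5,6,7}
step 8: x <- ((-6 % -2) % 3)         {1,2,3,4,5,6,7}
step 9: y <- (x + (x // 2))          {1,2,3,4,5,6,7}
step 10: y <- (min(x, x) * max(4, element)) {0}
step 11: x <- element                 {0}

Answer: 12 steps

y: 0,0,0,0,0,0,0,0
x: 0,0,0,0,0,0,0,0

steps = 12; useful = 79; efficiency = 79/96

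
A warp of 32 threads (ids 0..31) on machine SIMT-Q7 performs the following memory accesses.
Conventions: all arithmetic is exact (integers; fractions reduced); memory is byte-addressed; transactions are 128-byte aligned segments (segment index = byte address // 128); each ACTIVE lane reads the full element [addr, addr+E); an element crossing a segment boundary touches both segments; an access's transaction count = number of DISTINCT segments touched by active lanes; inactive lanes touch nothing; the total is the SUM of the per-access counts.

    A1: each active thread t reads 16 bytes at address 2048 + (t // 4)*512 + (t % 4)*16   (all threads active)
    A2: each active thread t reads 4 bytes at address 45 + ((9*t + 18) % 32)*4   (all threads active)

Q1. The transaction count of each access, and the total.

A1: 8 transactions
A2: 2 transactions

Answer: 8,2; total 10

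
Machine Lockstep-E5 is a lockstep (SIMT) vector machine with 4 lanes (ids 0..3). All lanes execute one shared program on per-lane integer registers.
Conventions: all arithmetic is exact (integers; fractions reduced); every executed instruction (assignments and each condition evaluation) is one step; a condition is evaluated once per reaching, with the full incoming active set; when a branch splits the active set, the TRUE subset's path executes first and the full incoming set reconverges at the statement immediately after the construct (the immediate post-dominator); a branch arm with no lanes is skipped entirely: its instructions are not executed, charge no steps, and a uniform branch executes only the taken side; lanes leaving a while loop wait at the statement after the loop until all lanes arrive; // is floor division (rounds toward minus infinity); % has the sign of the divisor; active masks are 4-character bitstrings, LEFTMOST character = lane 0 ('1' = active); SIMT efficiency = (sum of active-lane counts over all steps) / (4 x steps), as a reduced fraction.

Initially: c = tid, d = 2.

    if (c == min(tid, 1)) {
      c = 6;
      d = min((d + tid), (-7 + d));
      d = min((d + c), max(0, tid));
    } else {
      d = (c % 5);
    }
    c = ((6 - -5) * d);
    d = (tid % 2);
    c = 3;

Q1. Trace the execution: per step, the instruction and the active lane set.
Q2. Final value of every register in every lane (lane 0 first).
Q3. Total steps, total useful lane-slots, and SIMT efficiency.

step 0: eval (c == min(tid, 1))      1111
step 1: c <- 6                       1100
step 2: d <- min((d + tid), (-7 + d)) 1100
step 3: d <- min((d + c), max(0, tid)) 1100
step 4: d <- (c % 5)                 0011
step 5: c <- ((6 - -5) * d)          1111
step 6: d <- (tid % 2)               1111
step 7: c <- 3                       1111

Answer: 8 steps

c: 3,3,3,3
d: 0,1,0,1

steps = 8; useful = 24; efficiency = 24/32 = 3/4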